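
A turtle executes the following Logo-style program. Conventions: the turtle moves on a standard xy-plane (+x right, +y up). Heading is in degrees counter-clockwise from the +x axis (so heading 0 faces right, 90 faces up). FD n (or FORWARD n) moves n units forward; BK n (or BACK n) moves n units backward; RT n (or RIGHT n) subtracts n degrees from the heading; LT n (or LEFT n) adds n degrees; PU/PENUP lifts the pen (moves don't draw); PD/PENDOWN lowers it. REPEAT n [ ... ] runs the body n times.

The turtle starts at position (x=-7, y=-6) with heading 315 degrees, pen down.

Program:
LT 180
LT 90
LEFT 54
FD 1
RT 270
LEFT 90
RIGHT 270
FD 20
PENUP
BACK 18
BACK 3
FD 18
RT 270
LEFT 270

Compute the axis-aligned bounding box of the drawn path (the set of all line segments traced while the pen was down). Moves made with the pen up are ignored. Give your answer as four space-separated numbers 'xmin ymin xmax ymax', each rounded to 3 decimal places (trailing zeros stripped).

Answer: -26.597 -10.116 -6.844 -6

Derivation:
Executing turtle program step by step:
Start: pos=(-7,-6), heading=315, pen down
LT 180: heading 315 -> 135
LT 90: heading 135 -> 225
LT 54: heading 225 -> 279
FD 1: (-7,-6) -> (-6.844,-6.988) [heading=279, draw]
RT 270: heading 279 -> 9
LT 90: heading 9 -> 99
RT 270: heading 99 -> 189
FD 20: (-6.844,-6.988) -> (-26.597,-10.116) [heading=189, draw]
PU: pen up
BK 18: (-26.597,-10.116) -> (-8.819,-7.301) [heading=189, move]
BK 3: (-8.819,-7.301) -> (-5.856,-6.831) [heading=189, move]
FD 18: (-5.856,-6.831) -> (-23.634,-9.647) [heading=189, move]
RT 270: heading 189 -> 279
LT 270: heading 279 -> 189
Final: pos=(-23.634,-9.647), heading=189, 2 segment(s) drawn

Segment endpoints: x in {-26.597, -7, -6.844}, y in {-10.116, -6.988, -6}
xmin=-26.597, ymin=-10.116, xmax=-6.844, ymax=-6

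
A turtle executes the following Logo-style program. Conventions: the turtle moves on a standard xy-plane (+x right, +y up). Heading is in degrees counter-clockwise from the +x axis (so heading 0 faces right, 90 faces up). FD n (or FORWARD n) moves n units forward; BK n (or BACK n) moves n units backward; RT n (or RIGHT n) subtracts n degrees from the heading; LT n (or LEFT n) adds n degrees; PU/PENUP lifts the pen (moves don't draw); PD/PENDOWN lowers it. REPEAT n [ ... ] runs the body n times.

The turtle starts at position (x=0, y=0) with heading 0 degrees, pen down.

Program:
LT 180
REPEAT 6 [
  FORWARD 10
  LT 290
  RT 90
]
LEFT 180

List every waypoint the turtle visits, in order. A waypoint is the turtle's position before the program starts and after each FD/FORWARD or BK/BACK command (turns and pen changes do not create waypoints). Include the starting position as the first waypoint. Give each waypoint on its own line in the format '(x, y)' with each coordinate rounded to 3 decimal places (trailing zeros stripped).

Executing turtle program step by step:
Start: pos=(0,0), heading=0, pen down
LT 180: heading 0 -> 180
REPEAT 6 [
  -- iteration 1/6 --
  FD 10: (0,0) -> (-10,0) [heading=180, draw]
  LT 290: heading 180 -> 110
  RT 90: heading 110 -> 20
  -- iteration 2/6 --
  FD 10: (-10,0) -> (-0.603,3.42) [heading=20, draw]
  LT 290: heading 20 -> 310
  RT 90: heading 310 -> 220
  -- iteration 3/6 --
  FD 10: (-0.603,3.42) -> (-8.264,-3.008) [heading=220, draw]
  LT 290: heading 220 -> 150
  RT 90: heading 150 -> 60
  -- iteration 4/6 --
  FD 10: (-8.264,-3.008) -> (-3.264,5.653) [heading=60, draw]
  LT 290: heading 60 -> 350
  RT 90: heading 350 -> 260
  -- iteration 5/6 --
  FD 10: (-3.264,5.653) -> (-5,-4.195) [heading=260, draw]
  LT 290: heading 260 -> 190
  RT 90: heading 190 -> 100
  -- iteration 6/6 --
  FD 10: (-5,-4.195) -> (-6.736,5.653) [heading=100, draw]
  LT 290: heading 100 -> 30
  RT 90: heading 30 -> 300
]
LT 180: heading 300 -> 120
Final: pos=(-6.736,5.653), heading=120, 6 segment(s) drawn
Waypoints (7 total):
(0, 0)
(-10, 0)
(-0.603, 3.42)
(-8.264, -3.008)
(-3.264, 5.653)
(-5, -4.195)
(-6.736, 5.653)

Answer: (0, 0)
(-10, 0)
(-0.603, 3.42)
(-8.264, -3.008)
(-3.264, 5.653)
(-5, -4.195)
(-6.736, 5.653)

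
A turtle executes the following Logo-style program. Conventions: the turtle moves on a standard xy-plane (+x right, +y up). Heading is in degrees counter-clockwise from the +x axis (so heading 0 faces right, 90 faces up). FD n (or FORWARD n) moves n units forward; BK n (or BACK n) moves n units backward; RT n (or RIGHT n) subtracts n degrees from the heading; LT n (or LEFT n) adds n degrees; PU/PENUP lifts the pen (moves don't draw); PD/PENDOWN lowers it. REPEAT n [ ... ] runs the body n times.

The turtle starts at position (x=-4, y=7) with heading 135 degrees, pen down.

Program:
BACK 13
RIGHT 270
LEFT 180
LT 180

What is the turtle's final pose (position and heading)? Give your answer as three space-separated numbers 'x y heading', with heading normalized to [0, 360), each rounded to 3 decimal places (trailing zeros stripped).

Answer: 5.192 -2.192 225

Derivation:
Executing turtle program step by step:
Start: pos=(-4,7), heading=135, pen down
BK 13: (-4,7) -> (5.192,-2.192) [heading=135, draw]
RT 270: heading 135 -> 225
LT 180: heading 225 -> 45
LT 180: heading 45 -> 225
Final: pos=(5.192,-2.192), heading=225, 1 segment(s) drawn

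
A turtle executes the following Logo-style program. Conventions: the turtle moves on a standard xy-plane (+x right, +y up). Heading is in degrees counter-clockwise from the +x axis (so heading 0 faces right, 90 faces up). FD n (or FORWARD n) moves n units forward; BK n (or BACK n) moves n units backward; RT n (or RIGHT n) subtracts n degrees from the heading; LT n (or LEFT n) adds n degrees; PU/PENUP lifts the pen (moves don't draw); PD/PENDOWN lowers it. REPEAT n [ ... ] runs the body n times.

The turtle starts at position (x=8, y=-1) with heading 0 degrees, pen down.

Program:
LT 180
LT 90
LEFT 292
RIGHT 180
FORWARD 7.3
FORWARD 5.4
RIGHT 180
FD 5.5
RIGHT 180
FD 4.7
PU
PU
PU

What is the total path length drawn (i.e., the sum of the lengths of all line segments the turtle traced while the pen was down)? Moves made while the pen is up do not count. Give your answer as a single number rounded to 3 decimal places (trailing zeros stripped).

Answer: 22.9

Derivation:
Executing turtle program step by step:
Start: pos=(8,-1), heading=0, pen down
LT 180: heading 0 -> 180
LT 90: heading 180 -> 270
LT 292: heading 270 -> 202
RT 180: heading 202 -> 22
FD 7.3: (8,-1) -> (14.768,1.735) [heading=22, draw]
FD 5.4: (14.768,1.735) -> (19.775,3.758) [heading=22, draw]
RT 180: heading 22 -> 202
FD 5.5: (19.775,3.758) -> (14.676,1.697) [heading=202, draw]
RT 180: heading 202 -> 22
FD 4.7: (14.676,1.697) -> (19.033,3.458) [heading=22, draw]
PU: pen up
PU: pen up
PU: pen up
Final: pos=(19.033,3.458), heading=22, 4 segment(s) drawn

Segment lengths:
  seg 1: (8,-1) -> (14.768,1.735), length = 7.3
  seg 2: (14.768,1.735) -> (19.775,3.758), length = 5.4
  seg 3: (19.775,3.758) -> (14.676,1.697), length = 5.5
  seg 4: (14.676,1.697) -> (19.033,3.458), length = 4.7
Total = 22.9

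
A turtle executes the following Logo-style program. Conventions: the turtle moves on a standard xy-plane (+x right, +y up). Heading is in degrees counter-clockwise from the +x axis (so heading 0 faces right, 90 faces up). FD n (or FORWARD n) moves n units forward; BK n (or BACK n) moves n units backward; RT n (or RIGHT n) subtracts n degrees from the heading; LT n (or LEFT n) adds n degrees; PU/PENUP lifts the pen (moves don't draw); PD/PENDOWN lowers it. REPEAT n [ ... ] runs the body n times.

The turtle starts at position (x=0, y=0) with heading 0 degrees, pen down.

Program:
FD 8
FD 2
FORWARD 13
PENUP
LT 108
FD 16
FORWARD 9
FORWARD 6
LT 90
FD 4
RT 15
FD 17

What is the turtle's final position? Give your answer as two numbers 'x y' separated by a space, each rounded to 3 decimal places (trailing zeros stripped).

Executing turtle program step by step:
Start: pos=(0,0), heading=0, pen down
FD 8: (0,0) -> (8,0) [heading=0, draw]
FD 2: (8,0) -> (10,0) [heading=0, draw]
FD 13: (10,0) -> (23,0) [heading=0, draw]
PU: pen up
LT 108: heading 0 -> 108
FD 16: (23,0) -> (18.056,15.217) [heading=108, move]
FD 9: (18.056,15.217) -> (15.275,23.776) [heading=108, move]
FD 6: (15.275,23.776) -> (13.42,29.483) [heading=108, move]
LT 90: heading 108 -> 198
FD 4: (13.42,29.483) -> (9.616,28.247) [heading=198, move]
RT 15: heading 198 -> 183
FD 17: (9.616,28.247) -> (-7.36,27.357) [heading=183, move]
Final: pos=(-7.36,27.357), heading=183, 3 segment(s) drawn

Answer: -7.36 27.357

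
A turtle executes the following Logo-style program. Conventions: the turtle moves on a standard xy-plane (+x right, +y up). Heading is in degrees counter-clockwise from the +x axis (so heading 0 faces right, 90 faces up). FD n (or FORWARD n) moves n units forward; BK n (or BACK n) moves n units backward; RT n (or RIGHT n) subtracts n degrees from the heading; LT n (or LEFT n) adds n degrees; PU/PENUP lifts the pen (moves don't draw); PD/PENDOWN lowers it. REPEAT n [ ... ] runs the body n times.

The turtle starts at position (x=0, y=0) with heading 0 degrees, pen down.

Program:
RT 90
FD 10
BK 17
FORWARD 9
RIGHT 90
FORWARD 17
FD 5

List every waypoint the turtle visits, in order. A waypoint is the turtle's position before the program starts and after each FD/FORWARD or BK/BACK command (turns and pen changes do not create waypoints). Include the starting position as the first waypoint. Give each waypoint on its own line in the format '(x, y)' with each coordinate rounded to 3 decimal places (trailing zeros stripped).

Executing turtle program step by step:
Start: pos=(0,0), heading=0, pen down
RT 90: heading 0 -> 270
FD 10: (0,0) -> (0,-10) [heading=270, draw]
BK 17: (0,-10) -> (0,7) [heading=270, draw]
FD 9: (0,7) -> (0,-2) [heading=270, draw]
RT 90: heading 270 -> 180
FD 17: (0,-2) -> (-17,-2) [heading=180, draw]
FD 5: (-17,-2) -> (-22,-2) [heading=180, draw]
Final: pos=(-22,-2), heading=180, 5 segment(s) drawn
Waypoints (6 total):
(0, 0)
(0, -10)
(0, 7)
(0, -2)
(-17, -2)
(-22, -2)

Answer: (0, 0)
(0, -10)
(0, 7)
(0, -2)
(-17, -2)
(-22, -2)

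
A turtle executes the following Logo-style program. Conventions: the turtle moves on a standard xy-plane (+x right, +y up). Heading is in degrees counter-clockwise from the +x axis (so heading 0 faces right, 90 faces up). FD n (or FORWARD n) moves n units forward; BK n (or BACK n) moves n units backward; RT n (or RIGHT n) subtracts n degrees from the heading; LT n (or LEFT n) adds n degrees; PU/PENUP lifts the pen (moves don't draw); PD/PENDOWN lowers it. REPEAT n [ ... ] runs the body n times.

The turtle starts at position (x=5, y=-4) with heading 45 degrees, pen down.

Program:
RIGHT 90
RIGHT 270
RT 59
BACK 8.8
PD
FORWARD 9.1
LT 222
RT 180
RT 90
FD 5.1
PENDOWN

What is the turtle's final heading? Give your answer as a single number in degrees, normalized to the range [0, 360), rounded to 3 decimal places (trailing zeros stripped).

Executing turtle program step by step:
Start: pos=(5,-4), heading=45, pen down
RT 90: heading 45 -> 315
RT 270: heading 315 -> 45
RT 59: heading 45 -> 346
BK 8.8: (5,-4) -> (-3.539,-1.871) [heading=346, draw]
PD: pen down
FD 9.1: (-3.539,-1.871) -> (5.291,-4.073) [heading=346, draw]
LT 222: heading 346 -> 208
RT 180: heading 208 -> 28
RT 90: heading 28 -> 298
FD 5.1: (5.291,-4.073) -> (7.685,-8.576) [heading=298, draw]
PD: pen down
Final: pos=(7.685,-8.576), heading=298, 3 segment(s) drawn

Answer: 298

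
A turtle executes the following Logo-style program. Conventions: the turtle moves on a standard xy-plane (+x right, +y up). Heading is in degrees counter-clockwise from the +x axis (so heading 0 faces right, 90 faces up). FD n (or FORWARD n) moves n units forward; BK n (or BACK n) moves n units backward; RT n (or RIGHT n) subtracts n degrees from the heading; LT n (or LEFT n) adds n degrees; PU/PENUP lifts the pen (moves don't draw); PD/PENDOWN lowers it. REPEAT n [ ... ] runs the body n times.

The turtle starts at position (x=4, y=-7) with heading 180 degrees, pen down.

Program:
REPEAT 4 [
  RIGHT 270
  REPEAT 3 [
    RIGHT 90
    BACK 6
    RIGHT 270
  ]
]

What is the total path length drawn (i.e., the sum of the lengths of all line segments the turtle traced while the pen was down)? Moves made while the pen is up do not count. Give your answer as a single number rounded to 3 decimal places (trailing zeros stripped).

Answer: 72

Derivation:
Executing turtle program step by step:
Start: pos=(4,-7), heading=180, pen down
REPEAT 4 [
  -- iteration 1/4 --
  RT 270: heading 180 -> 270
  REPEAT 3 [
    -- iteration 1/3 --
    RT 90: heading 270 -> 180
    BK 6: (4,-7) -> (10,-7) [heading=180, draw]
    RT 270: heading 180 -> 270
    -- iteration 2/3 --
    RT 90: heading 270 -> 180
    BK 6: (10,-7) -> (16,-7) [heading=180, draw]
    RT 270: heading 180 -> 270
    -- iteration 3/3 --
    RT 90: heading 270 -> 180
    BK 6: (16,-7) -> (22,-7) [heading=180, draw]
    RT 270: heading 180 -> 270
  ]
  -- iteration 2/4 --
  RT 270: heading 270 -> 0
  REPEAT 3 [
    -- iteration 1/3 --
    RT 90: heading 0 -> 270
    BK 6: (22,-7) -> (22,-1) [heading=270, draw]
    RT 270: heading 270 -> 0
    -- iteration 2/3 --
    RT 90: heading 0 -> 270
    BK 6: (22,-1) -> (22,5) [heading=270, draw]
    RT 270: heading 270 -> 0
    -- iteration 3/3 --
    RT 90: heading 0 -> 270
    BK 6: (22,5) -> (22,11) [heading=270, draw]
    RT 270: heading 270 -> 0
  ]
  -- iteration 3/4 --
  RT 270: heading 0 -> 90
  REPEAT 3 [
    -- iteration 1/3 --
    RT 90: heading 90 -> 0
    BK 6: (22,11) -> (16,11) [heading=0, draw]
    RT 270: heading 0 -> 90
    -- iteration 2/3 --
    RT 90: heading 90 -> 0
    BK 6: (16,11) -> (10,11) [heading=0, draw]
    RT 270: heading 0 -> 90
    -- iteration 3/3 --
    RT 90: heading 90 -> 0
    BK 6: (10,11) -> (4,11) [heading=0, draw]
    RT 270: heading 0 -> 90
  ]
  -- iteration 4/4 --
  RT 270: heading 90 -> 180
  REPEAT 3 [
    -- iteration 1/3 --
    RT 90: heading 180 -> 90
    BK 6: (4,11) -> (4,5) [heading=90, draw]
    RT 270: heading 90 -> 180
    -- iteration 2/3 --
    RT 90: heading 180 -> 90
    BK 6: (4,5) -> (4,-1) [heading=90, draw]
    RT 270: heading 90 -> 180
    -- iteration 3/3 --
    RT 90: heading 180 -> 90
    BK 6: (4,-1) -> (4,-7) [heading=90, draw]
    RT 270: heading 90 -> 180
  ]
]
Final: pos=(4,-7), heading=180, 12 segment(s) drawn

Segment lengths:
  seg 1: (4,-7) -> (10,-7), length = 6
  seg 2: (10,-7) -> (16,-7), length = 6
  seg 3: (16,-7) -> (22,-7), length = 6
  seg 4: (22,-7) -> (22,-1), length = 6
  seg 5: (22,-1) -> (22,5), length = 6
  seg 6: (22,5) -> (22,11), length = 6
  seg 7: (22,11) -> (16,11), length = 6
  seg 8: (16,11) -> (10,11), length = 6
  seg 9: (10,11) -> (4,11), length = 6
  seg 10: (4,11) -> (4,5), length = 6
  seg 11: (4,5) -> (4,-1), length = 6
  seg 12: (4,-1) -> (4,-7), length = 6
Total = 72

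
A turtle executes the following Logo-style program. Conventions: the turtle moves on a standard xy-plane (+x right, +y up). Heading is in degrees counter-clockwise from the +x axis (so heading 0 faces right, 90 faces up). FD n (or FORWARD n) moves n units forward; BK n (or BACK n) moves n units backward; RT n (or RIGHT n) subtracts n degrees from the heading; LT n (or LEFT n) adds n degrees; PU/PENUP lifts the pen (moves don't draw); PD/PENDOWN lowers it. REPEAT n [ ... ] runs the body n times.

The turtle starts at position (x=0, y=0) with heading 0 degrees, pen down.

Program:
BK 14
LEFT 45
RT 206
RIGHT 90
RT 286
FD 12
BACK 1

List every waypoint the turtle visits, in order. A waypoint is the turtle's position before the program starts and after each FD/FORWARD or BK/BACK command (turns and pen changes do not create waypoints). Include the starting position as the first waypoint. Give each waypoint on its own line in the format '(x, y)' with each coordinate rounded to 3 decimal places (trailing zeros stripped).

Answer: (0, 0)
(-14, 0)
(-25.984, -0.628)
(-24.985, -0.576)

Derivation:
Executing turtle program step by step:
Start: pos=(0,0), heading=0, pen down
BK 14: (0,0) -> (-14,0) [heading=0, draw]
LT 45: heading 0 -> 45
RT 206: heading 45 -> 199
RT 90: heading 199 -> 109
RT 286: heading 109 -> 183
FD 12: (-14,0) -> (-25.984,-0.628) [heading=183, draw]
BK 1: (-25.984,-0.628) -> (-24.985,-0.576) [heading=183, draw]
Final: pos=(-24.985,-0.576), heading=183, 3 segment(s) drawn
Waypoints (4 total):
(0, 0)
(-14, 0)
(-25.984, -0.628)
(-24.985, -0.576)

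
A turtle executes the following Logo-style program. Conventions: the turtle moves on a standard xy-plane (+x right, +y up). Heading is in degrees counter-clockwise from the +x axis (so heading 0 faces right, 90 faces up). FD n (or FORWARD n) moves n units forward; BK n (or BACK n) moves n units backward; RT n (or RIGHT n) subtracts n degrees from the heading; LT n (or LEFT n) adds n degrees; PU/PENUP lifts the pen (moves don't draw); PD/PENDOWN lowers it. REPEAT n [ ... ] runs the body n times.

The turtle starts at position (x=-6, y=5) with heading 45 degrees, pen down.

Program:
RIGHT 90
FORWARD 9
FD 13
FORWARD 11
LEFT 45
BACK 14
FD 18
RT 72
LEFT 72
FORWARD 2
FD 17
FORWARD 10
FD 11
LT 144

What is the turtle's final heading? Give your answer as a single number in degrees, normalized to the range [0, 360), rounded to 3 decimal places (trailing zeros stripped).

Executing turtle program step by step:
Start: pos=(-6,5), heading=45, pen down
RT 90: heading 45 -> 315
FD 9: (-6,5) -> (0.364,-1.364) [heading=315, draw]
FD 13: (0.364,-1.364) -> (9.556,-10.556) [heading=315, draw]
FD 11: (9.556,-10.556) -> (17.335,-18.335) [heading=315, draw]
LT 45: heading 315 -> 0
BK 14: (17.335,-18.335) -> (3.335,-18.335) [heading=0, draw]
FD 18: (3.335,-18.335) -> (21.335,-18.335) [heading=0, draw]
RT 72: heading 0 -> 288
LT 72: heading 288 -> 0
FD 2: (21.335,-18.335) -> (23.335,-18.335) [heading=0, draw]
FD 17: (23.335,-18.335) -> (40.335,-18.335) [heading=0, draw]
FD 10: (40.335,-18.335) -> (50.335,-18.335) [heading=0, draw]
FD 11: (50.335,-18.335) -> (61.335,-18.335) [heading=0, draw]
LT 144: heading 0 -> 144
Final: pos=(61.335,-18.335), heading=144, 9 segment(s) drawn

Answer: 144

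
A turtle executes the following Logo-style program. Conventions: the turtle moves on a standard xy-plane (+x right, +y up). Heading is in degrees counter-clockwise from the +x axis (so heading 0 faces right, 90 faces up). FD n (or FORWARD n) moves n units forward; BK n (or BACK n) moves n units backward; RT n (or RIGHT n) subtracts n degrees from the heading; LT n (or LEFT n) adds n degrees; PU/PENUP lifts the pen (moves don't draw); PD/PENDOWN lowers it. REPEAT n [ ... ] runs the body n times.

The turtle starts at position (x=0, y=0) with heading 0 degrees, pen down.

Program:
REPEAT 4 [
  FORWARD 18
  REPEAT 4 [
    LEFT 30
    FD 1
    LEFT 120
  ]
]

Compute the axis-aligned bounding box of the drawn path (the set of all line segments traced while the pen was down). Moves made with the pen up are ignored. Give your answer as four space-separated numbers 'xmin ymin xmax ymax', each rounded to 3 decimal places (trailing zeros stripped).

Executing turtle program step by step:
Start: pos=(0,0), heading=0, pen down
REPEAT 4 [
  -- iteration 1/4 --
  FD 18: (0,0) -> (18,0) [heading=0, draw]
  REPEAT 4 [
    -- iteration 1/4 --
    LT 30: heading 0 -> 30
    FD 1: (18,0) -> (18.866,0.5) [heading=30, draw]
    LT 120: heading 30 -> 150
    -- iteration 2/4 --
    LT 30: heading 150 -> 180
    FD 1: (18.866,0.5) -> (17.866,0.5) [heading=180, draw]
    LT 120: heading 180 -> 300
    -- iteration 3/4 --
    LT 30: heading 300 -> 330
    FD 1: (17.866,0.5) -> (18.732,0) [heading=330, draw]
    LT 120: heading 330 -> 90
    -- iteration 4/4 --
    LT 30: heading 90 -> 120
    FD 1: (18.732,0) -> (18.232,0.866) [heading=120, draw]
    LT 120: heading 120 -> 240
  ]
  -- iteration 2/4 --
  FD 18: (18.232,0.866) -> (9.232,-14.722) [heading=240, draw]
  REPEAT 4 [
    -- iteration 1/4 --
    LT 30: heading 240 -> 270
    FD 1: (9.232,-14.722) -> (9.232,-15.722) [heading=270, draw]
    LT 120: heading 270 -> 30
    -- iteration 2/4 --
    LT 30: heading 30 -> 60
    FD 1: (9.232,-15.722) -> (9.732,-14.856) [heading=60, draw]
    LT 120: heading 60 -> 180
    -- iteration 3/4 --
    LT 30: heading 180 -> 210
    FD 1: (9.732,-14.856) -> (8.866,-15.356) [heading=210, draw]
    LT 120: heading 210 -> 330
    -- iteration 4/4 --
    LT 30: heading 330 -> 0
    FD 1: (8.866,-15.356) -> (9.866,-15.356) [heading=0, draw]
    LT 120: heading 0 -> 120
  ]
  -- iteration 3/4 --
  FD 18: (9.866,-15.356) -> (0.866,0.232) [heading=120, draw]
  REPEAT 4 [
    -- iteration 1/4 --
    LT 30: heading 120 -> 150
    FD 1: (0.866,0.232) -> (0,0.732) [heading=150, draw]
    LT 120: heading 150 -> 270
    -- iteration 2/4 --
    LT 30: heading 270 -> 300
    FD 1: (0,0.732) -> (0.5,-0.134) [heading=300, draw]
    LT 120: heading 300 -> 60
    -- iteration 3/4 --
    LT 30: heading 60 -> 90
    FD 1: (0.5,-0.134) -> (0.5,0.866) [heading=90, draw]
    LT 120: heading 90 -> 210
    -- iteration 4/4 --
    LT 30: heading 210 -> 240
    FD 1: (0.5,0.866) -> (0,0) [heading=240, draw]
    LT 120: heading 240 -> 0
  ]
  -- iteration 4/4 --
  FD 18: (0,0) -> (18,0) [heading=0, draw]
  REPEAT 4 [
    -- iteration 1/4 --
    LT 30: heading 0 -> 30
    FD 1: (18,0) -> (18.866,0.5) [heading=30, draw]
    LT 120: heading 30 -> 150
    -- iteration 2/4 --
    LT 30: heading 150 -> 180
    FD 1: (18.866,0.5) -> (17.866,0.5) [heading=180, draw]
    LT 120: heading 180 -> 300
    -- iteration 3/4 --
    LT 30: heading 300 -> 330
    FD 1: (17.866,0.5) -> (18.732,0) [heading=330, draw]
    LT 120: heading 330 -> 90
    -- iteration 4/4 --
    LT 30: heading 90 -> 120
    FD 1: (18.732,0) -> (18.232,0.866) [heading=120, draw]
    LT 120: heading 120 -> 240
  ]
]
Final: pos=(18.232,0.866), heading=240, 20 segment(s) drawn

Segment endpoints: x in {0, 0, 0, 0.5, 0.5, 0.866, 8.866, 9.232, 9.732, 9.866, 17.866, 18, 18, 18.232, 18.232, 18.732, 18.732, 18.866}, y in {-15.722, -15.356, -14.856, -14.722, -0.134, 0, 0, 0, 0, 0, 0.232, 0.5, 0.5, 0.5, 0.5, 0.732, 0.866, 0.866, 0.866}
xmin=0, ymin=-15.722, xmax=18.866, ymax=0.866

Answer: 0 -15.722 18.866 0.866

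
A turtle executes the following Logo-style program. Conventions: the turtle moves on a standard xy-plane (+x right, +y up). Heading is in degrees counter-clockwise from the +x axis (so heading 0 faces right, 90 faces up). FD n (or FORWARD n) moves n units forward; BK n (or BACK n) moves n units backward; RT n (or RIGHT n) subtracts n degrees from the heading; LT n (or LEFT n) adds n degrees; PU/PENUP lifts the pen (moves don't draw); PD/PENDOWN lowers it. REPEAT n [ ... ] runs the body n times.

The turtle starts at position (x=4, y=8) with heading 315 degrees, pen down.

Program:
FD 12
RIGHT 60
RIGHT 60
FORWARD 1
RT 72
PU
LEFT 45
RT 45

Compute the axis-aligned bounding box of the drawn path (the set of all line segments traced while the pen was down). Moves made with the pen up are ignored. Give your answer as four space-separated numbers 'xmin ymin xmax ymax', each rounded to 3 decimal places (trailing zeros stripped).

Executing turtle program step by step:
Start: pos=(4,8), heading=315, pen down
FD 12: (4,8) -> (12.485,-0.485) [heading=315, draw]
RT 60: heading 315 -> 255
RT 60: heading 255 -> 195
FD 1: (12.485,-0.485) -> (11.519,-0.744) [heading=195, draw]
RT 72: heading 195 -> 123
PU: pen up
LT 45: heading 123 -> 168
RT 45: heading 168 -> 123
Final: pos=(11.519,-0.744), heading=123, 2 segment(s) drawn

Segment endpoints: x in {4, 11.519, 12.485}, y in {-0.744, -0.485, 8}
xmin=4, ymin=-0.744, xmax=12.485, ymax=8

Answer: 4 -0.744 12.485 8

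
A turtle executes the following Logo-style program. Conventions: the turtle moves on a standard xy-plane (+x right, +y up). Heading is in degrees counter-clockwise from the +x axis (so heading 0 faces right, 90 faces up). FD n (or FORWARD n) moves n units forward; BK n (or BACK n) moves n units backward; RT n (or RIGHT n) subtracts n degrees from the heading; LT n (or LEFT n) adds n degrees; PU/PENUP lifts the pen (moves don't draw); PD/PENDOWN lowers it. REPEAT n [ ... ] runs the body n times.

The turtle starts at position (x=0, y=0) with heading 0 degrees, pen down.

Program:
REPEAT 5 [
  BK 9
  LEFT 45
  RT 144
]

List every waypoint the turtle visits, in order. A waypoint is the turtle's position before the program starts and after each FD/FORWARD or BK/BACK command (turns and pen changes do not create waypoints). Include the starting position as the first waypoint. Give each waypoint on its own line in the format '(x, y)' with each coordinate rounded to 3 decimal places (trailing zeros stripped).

Answer: (0, 0)
(-9, 0)
(-7.592, 8.889)
(0.967, 6.108)
(-3.118, -1.911)
(-10.4, 3.379)

Derivation:
Executing turtle program step by step:
Start: pos=(0,0), heading=0, pen down
REPEAT 5 [
  -- iteration 1/5 --
  BK 9: (0,0) -> (-9,0) [heading=0, draw]
  LT 45: heading 0 -> 45
  RT 144: heading 45 -> 261
  -- iteration 2/5 --
  BK 9: (-9,0) -> (-7.592,8.889) [heading=261, draw]
  LT 45: heading 261 -> 306
  RT 144: heading 306 -> 162
  -- iteration 3/5 --
  BK 9: (-7.592,8.889) -> (0.967,6.108) [heading=162, draw]
  LT 45: heading 162 -> 207
  RT 144: heading 207 -> 63
  -- iteration 4/5 --
  BK 9: (0.967,6.108) -> (-3.118,-1.911) [heading=63, draw]
  LT 45: heading 63 -> 108
  RT 144: heading 108 -> 324
  -- iteration 5/5 --
  BK 9: (-3.118,-1.911) -> (-10.4,3.379) [heading=324, draw]
  LT 45: heading 324 -> 9
  RT 144: heading 9 -> 225
]
Final: pos=(-10.4,3.379), heading=225, 5 segment(s) drawn
Waypoints (6 total):
(0, 0)
(-9, 0)
(-7.592, 8.889)
(0.967, 6.108)
(-3.118, -1.911)
(-10.4, 3.379)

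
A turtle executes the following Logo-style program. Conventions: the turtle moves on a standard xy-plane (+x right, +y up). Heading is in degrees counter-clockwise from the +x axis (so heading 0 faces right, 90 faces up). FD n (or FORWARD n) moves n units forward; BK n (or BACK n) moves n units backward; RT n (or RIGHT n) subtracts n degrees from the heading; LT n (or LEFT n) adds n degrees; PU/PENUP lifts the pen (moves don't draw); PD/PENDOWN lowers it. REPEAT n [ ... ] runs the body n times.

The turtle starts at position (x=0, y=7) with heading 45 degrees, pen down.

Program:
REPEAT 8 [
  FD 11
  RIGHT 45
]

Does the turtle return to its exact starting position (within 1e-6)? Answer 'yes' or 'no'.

Executing turtle program step by step:
Start: pos=(0,7), heading=45, pen down
REPEAT 8 [
  -- iteration 1/8 --
  FD 11: (0,7) -> (7.778,14.778) [heading=45, draw]
  RT 45: heading 45 -> 0
  -- iteration 2/8 --
  FD 11: (7.778,14.778) -> (18.778,14.778) [heading=0, draw]
  RT 45: heading 0 -> 315
  -- iteration 3/8 --
  FD 11: (18.778,14.778) -> (26.556,7) [heading=315, draw]
  RT 45: heading 315 -> 270
  -- iteration 4/8 --
  FD 11: (26.556,7) -> (26.556,-4) [heading=270, draw]
  RT 45: heading 270 -> 225
  -- iteration 5/8 --
  FD 11: (26.556,-4) -> (18.778,-11.778) [heading=225, draw]
  RT 45: heading 225 -> 180
  -- iteration 6/8 --
  FD 11: (18.778,-11.778) -> (7.778,-11.778) [heading=180, draw]
  RT 45: heading 180 -> 135
  -- iteration 7/8 --
  FD 11: (7.778,-11.778) -> (0,-4) [heading=135, draw]
  RT 45: heading 135 -> 90
  -- iteration 8/8 --
  FD 11: (0,-4) -> (0,7) [heading=90, draw]
  RT 45: heading 90 -> 45
]
Final: pos=(0,7), heading=45, 8 segment(s) drawn

Start position: (0, 7)
Final position: (0, 7)
Distance = 0; < 1e-6 -> CLOSED

Answer: yes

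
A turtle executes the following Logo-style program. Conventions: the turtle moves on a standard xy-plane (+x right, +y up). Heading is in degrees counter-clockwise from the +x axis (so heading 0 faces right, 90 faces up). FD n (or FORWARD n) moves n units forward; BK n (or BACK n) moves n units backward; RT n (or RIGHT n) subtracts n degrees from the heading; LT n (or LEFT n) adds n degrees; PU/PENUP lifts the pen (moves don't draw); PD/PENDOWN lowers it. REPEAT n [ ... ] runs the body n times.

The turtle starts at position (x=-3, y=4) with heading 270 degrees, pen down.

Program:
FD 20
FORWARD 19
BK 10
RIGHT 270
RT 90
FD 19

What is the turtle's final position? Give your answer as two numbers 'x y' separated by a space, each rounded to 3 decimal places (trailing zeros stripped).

Answer: -3 -44

Derivation:
Executing turtle program step by step:
Start: pos=(-3,4), heading=270, pen down
FD 20: (-3,4) -> (-3,-16) [heading=270, draw]
FD 19: (-3,-16) -> (-3,-35) [heading=270, draw]
BK 10: (-3,-35) -> (-3,-25) [heading=270, draw]
RT 270: heading 270 -> 0
RT 90: heading 0 -> 270
FD 19: (-3,-25) -> (-3,-44) [heading=270, draw]
Final: pos=(-3,-44), heading=270, 4 segment(s) drawn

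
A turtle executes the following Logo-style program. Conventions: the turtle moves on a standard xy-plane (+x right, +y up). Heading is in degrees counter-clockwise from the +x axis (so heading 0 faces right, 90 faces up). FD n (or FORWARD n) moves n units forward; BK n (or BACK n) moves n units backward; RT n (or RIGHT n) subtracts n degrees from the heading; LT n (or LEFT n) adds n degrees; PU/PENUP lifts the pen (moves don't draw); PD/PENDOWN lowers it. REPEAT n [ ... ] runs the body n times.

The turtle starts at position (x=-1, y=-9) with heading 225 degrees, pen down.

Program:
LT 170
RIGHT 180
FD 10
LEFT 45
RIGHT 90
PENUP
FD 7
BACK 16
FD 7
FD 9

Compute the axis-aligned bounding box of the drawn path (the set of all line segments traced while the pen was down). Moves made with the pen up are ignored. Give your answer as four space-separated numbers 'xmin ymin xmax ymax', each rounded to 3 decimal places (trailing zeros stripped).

Executing turtle program step by step:
Start: pos=(-1,-9), heading=225, pen down
LT 170: heading 225 -> 35
RT 180: heading 35 -> 215
FD 10: (-1,-9) -> (-9.192,-14.736) [heading=215, draw]
LT 45: heading 215 -> 260
RT 90: heading 260 -> 170
PU: pen up
FD 7: (-9.192,-14.736) -> (-16.085,-13.52) [heading=170, move]
BK 16: (-16.085,-13.52) -> (-0.328,-16.299) [heading=170, move]
FD 7: (-0.328,-16.299) -> (-7.222,-15.083) [heading=170, move]
FD 9: (-7.222,-15.083) -> (-16.085,-13.52) [heading=170, move]
Final: pos=(-16.085,-13.52), heading=170, 1 segment(s) drawn

Segment endpoints: x in {-9.192, -1}, y in {-14.736, -9}
xmin=-9.192, ymin=-14.736, xmax=-1, ymax=-9

Answer: -9.192 -14.736 -1 -9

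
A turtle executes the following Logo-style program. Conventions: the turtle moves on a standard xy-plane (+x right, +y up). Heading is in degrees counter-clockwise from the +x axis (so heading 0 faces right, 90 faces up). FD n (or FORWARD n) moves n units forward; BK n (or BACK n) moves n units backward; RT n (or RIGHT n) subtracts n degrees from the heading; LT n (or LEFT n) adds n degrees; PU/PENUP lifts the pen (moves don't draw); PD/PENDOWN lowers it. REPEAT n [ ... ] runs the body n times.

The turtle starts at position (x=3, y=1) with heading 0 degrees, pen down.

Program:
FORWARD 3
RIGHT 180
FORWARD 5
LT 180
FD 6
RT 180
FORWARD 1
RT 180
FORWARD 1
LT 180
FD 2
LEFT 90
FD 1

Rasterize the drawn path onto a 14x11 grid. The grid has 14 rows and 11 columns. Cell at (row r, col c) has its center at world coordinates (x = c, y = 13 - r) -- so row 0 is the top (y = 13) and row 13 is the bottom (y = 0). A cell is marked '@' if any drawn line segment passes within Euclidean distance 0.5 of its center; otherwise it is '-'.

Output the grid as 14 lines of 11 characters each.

Answer: -----------
-----------
-----------
-----------
-----------
-----------
-----------
-----------
-----------
-----------
-----------
-----------
-@@@@@@@---
-----@-----

Derivation:
Segment 0: (3,1) -> (6,1)
Segment 1: (6,1) -> (1,1)
Segment 2: (1,1) -> (7,1)
Segment 3: (7,1) -> (6,1)
Segment 4: (6,1) -> (7,1)
Segment 5: (7,1) -> (5,1)
Segment 6: (5,1) -> (5,-0)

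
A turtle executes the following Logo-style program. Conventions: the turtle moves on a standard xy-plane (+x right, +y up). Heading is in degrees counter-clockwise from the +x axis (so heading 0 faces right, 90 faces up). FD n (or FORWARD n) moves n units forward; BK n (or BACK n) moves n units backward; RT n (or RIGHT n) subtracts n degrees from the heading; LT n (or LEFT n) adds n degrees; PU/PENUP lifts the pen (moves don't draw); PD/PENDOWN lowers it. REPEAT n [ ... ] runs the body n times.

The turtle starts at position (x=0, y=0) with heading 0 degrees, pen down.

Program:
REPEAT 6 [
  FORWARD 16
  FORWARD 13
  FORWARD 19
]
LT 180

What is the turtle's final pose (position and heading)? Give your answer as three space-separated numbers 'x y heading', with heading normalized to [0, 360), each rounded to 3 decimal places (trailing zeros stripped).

Executing turtle program step by step:
Start: pos=(0,0), heading=0, pen down
REPEAT 6 [
  -- iteration 1/6 --
  FD 16: (0,0) -> (16,0) [heading=0, draw]
  FD 13: (16,0) -> (29,0) [heading=0, draw]
  FD 19: (29,0) -> (48,0) [heading=0, draw]
  -- iteration 2/6 --
  FD 16: (48,0) -> (64,0) [heading=0, draw]
  FD 13: (64,0) -> (77,0) [heading=0, draw]
  FD 19: (77,0) -> (96,0) [heading=0, draw]
  -- iteration 3/6 --
  FD 16: (96,0) -> (112,0) [heading=0, draw]
  FD 13: (112,0) -> (125,0) [heading=0, draw]
  FD 19: (125,0) -> (144,0) [heading=0, draw]
  -- iteration 4/6 --
  FD 16: (144,0) -> (160,0) [heading=0, draw]
  FD 13: (160,0) -> (173,0) [heading=0, draw]
  FD 19: (173,0) -> (192,0) [heading=0, draw]
  -- iteration 5/6 --
  FD 16: (192,0) -> (208,0) [heading=0, draw]
  FD 13: (208,0) -> (221,0) [heading=0, draw]
  FD 19: (221,0) -> (240,0) [heading=0, draw]
  -- iteration 6/6 --
  FD 16: (240,0) -> (256,0) [heading=0, draw]
  FD 13: (256,0) -> (269,0) [heading=0, draw]
  FD 19: (269,0) -> (288,0) [heading=0, draw]
]
LT 180: heading 0 -> 180
Final: pos=(288,0), heading=180, 18 segment(s) drawn

Answer: 288 0 180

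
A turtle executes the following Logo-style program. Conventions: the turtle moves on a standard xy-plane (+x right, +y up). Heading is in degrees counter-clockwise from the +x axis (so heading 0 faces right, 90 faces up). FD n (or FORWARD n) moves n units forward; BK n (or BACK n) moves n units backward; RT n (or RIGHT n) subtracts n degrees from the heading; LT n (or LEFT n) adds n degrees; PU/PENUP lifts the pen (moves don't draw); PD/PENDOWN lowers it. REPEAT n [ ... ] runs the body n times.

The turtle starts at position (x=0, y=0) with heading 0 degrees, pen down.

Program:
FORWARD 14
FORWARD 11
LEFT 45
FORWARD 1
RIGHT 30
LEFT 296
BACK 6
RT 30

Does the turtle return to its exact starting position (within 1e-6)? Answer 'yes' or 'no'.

Executing turtle program step by step:
Start: pos=(0,0), heading=0, pen down
FD 14: (0,0) -> (14,0) [heading=0, draw]
FD 11: (14,0) -> (25,0) [heading=0, draw]
LT 45: heading 0 -> 45
FD 1: (25,0) -> (25.707,0.707) [heading=45, draw]
RT 30: heading 45 -> 15
LT 296: heading 15 -> 311
BK 6: (25.707,0.707) -> (21.771,5.235) [heading=311, draw]
RT 30: heading 311 -> 281
Final: pos=(21.771,5.235), heading=281, 4 segment(s) drawn

Start position: (0, 0)
Final position: (21.771, 5.235)
Distance = 22.391; >= 1e-6 -> NOT closed

Answer: no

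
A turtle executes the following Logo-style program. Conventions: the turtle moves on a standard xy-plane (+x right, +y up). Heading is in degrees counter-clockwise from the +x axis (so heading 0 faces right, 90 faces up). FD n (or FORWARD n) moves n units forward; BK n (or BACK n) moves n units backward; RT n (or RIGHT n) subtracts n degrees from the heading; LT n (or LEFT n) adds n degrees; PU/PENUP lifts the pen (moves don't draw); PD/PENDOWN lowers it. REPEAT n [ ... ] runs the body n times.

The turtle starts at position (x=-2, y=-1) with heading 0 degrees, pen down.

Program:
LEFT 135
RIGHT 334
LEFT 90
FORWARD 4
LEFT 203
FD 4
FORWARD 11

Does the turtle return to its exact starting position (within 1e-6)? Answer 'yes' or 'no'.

Executing turtle program step by step:
Start: pos=(-2,-1), heading=0, pen down
LT 135: heading 0 -> 135
RT 334: heading 135 -> 161
LT 90: heading 161 -> 251
FD 4: (-2,-1) -> (-3.302,-4.782) [heading=251, draw]
LT 203: heading 251 -> 94
FD 4: (-3.302,-4.782) -> (-3.581,-0.792) [heading=94, draw]
FD 11: (-3.581,-0.792) -> (-4.349,10.181) [heading=94, draw]
Final: pos=(-4.349,10.181), heading=94, 3 segment(s) drawn

Start position: (-2, -1)
Final position: (-4.349, 10.181)
Distance = 11.425; >= 1e-6 -> NOT closed

Answer: no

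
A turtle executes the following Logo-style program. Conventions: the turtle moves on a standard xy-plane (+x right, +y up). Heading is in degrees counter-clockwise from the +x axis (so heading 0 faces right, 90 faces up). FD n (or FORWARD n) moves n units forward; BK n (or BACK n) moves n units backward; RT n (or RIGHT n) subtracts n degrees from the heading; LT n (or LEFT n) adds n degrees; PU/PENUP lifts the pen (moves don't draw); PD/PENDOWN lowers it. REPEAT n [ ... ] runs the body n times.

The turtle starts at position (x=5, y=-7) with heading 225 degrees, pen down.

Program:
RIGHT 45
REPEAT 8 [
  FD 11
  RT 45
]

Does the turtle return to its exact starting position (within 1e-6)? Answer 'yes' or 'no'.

Executing turtle program step by step:
Start: pos=(5,-7), heading=225, pen down
RT 45: heading 225 -> 180
REPEAT 8 [
  -- iteration 1/8 --
  FD 11: (5,-7) -> (-6,-7) [heading=180, draw]
  RT 45: heading 180 -> 135
  -- iteration 2/8 --
  FD 11: (-6,-7) -> (-13.778,0.778) [heading=135, draw]
  RT 45: heading 135 -> 90
  -- iteration 3/8 --
  FD 11: (-13.778,0.778) -> (-13.778,11.778) [heading=90, draw]
  RT 45: heading 90 -> 45
  -- iteration 4/8 --
  FD 11: (-13.778,11.778) -> (-6,19.556) [heading=45, draw]
  RT 45: heading 45 -> 0
  -- iteration 5/8 --
  FD 11: (-6,19.556) -> (5,19.556) [heading=0, draw]
  RT 45: heading 0 -> 315
  -- iteration 6/8 --
  FD 11: (5,19.556) -> (12.778,11.778) [heading=315, draw]
  RT 45: heading 315 -> 270
  -- iteration 7/8 --
  FD 11: (12.778,11.778) -> (12.778,0.778) [heading=270, draw]
  RT 45: heading 270 -> 225
  -- iteration 8/8 --
  FD 11: (12.778,0.778) -> (5,-7) [heading=225, draw]
  RT 45: heading 225 -> 180
]
Final: pos=(5,-7), heading=180, 8 segment(s) drawn

Start position: (5, -7)
Final position: (5, -7)
Distance = 0; < 1e-6 -> CLOSED

Answer: yes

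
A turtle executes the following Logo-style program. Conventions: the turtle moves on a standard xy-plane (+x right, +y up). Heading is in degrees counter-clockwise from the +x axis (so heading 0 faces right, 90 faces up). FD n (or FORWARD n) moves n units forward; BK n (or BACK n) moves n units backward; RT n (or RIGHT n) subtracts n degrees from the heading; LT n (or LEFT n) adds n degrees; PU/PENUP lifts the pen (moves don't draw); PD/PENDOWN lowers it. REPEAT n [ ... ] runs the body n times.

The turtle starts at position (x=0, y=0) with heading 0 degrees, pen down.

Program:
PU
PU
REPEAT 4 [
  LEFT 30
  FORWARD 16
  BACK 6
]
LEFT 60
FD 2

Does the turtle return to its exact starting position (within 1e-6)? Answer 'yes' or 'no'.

Executing turtle program step by step:
Start: pos=(0,0), heading=0, pen down
PU: pen up
PU: pen up
REPEAT 4 [
  -- iteration 1/4 --
  LT 30: heading 0 -> 30
  FD 16: (0,0) -> (13.856,8) [heading=30, move]
  BK 6: (13.856,8) -> (8.66,5) [heading=30, move]
  -- iteration 2/4 --
  LT 30: heading 30 -> 60
  FD 16: (8.66,5) -> (16.66,18.856) [heading=60, move]
  BK 6: (16.66,18.856) -> (13.66,13.66) [heading=60, move]
  -- iteration 3/4 --
  LT 30: heading 60 -> 90
  FD 16: (13.66,13.66) -> (13.66,29.66) [heading=90, move]
  BK 6: (13.66,29.66) -> (13.66,23.66) [heading=90, move]
  -- iteration 4/4 --
  LT 30: heading 90 -> 120
  FD 16: (13.66,23.66) -> (5.66,37.517) [heading=120, move]
  BK 6: (5.66,37.517) -> (8.66,32.321) [heading=120, move]
]
LT 60: heading 120 -> 180
FD 2: (8.66,32.321) -> (6.66,32.321) [heading=180, move]
Final: pos=(6.66,32.321), heading=180, 0 segment(s) drawn

Start position: (0, 0)
Final position: (6.66, 32.321)
Distance = 33; >= 1e-6 -> NOT closed

Answer: no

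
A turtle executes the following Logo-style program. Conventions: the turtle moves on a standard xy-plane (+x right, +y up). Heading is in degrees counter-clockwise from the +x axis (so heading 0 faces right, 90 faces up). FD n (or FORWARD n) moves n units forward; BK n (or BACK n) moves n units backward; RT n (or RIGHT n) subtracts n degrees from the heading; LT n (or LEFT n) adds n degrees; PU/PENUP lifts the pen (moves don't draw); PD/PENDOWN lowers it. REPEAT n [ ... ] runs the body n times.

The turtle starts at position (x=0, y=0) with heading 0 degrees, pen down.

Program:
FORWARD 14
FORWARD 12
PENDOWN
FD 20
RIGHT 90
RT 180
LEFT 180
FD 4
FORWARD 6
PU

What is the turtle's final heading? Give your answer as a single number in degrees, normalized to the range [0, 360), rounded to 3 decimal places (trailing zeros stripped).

Executing turtle program step by step:
Start: pos=(0,0), heading=0, pen down
FD 14: (0,0) -> (14,0) [heading=0, draw]
FD 12: (14,0) -> (26,0) [heading=0, draw]
PD: pen down
FD 20: (26,0) -> (46,0) [heading=0, draw]
RT 90: heading 0 -> 270
RT 180: heading 270 -> 90
LT 180: heading 90 -> 270
FD 4: (46,0) -> (46,-4) [heading=270, draw]
FD 6: (46,-4) -> (46,-10) [heading=270, draw]
PU: pen up
Final: pos=(46,-10), heading=270, 5 segment(s) drawn

Answer: 270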